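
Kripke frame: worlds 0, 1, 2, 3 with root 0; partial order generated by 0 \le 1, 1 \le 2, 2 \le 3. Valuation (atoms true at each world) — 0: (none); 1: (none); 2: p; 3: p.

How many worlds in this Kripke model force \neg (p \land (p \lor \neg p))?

0

0: does not force it — 0 \nVdash \neg (p \land (p \lor \neg p)) since 2 is accessible from 0 and 2 \Vdash p \land (p \lor \neg p).
1: does not force it — 1 \nVdash \neg (p \land (p \lor \neg p)) since 2 is accessible from 1 and 2 \Vdash p \land (p \lor \neg p).
2: does not force it.
3: does not force it.
Worlds forcing the formula: { }.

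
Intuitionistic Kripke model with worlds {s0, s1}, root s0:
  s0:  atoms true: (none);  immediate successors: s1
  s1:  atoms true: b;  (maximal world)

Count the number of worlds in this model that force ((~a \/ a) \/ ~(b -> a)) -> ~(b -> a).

2

s0: forces it.
s1: forces it.
Worlds forcing the formula: {s0, s1}.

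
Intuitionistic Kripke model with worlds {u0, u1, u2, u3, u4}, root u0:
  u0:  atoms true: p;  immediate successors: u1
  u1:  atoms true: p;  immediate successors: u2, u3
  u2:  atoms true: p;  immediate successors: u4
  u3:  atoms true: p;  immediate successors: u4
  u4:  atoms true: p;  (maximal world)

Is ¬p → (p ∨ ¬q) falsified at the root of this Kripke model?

u0 ⊩ ¬p → (p ∨ ¬q) vacuously: no world accessible from u0 forces the antecedent ¬p.
So the root u0 forces ¬p → (p ∨ ¬q); the model is not a countermodel.

No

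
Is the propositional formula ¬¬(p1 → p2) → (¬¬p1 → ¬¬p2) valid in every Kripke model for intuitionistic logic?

This is the distribution of double negation over implication, which is intuitionistically derivable.
Assume ¬¬(p1 → p2) and ¬¬p1; suppose ¬p2. Then p1 → p2 would give ¬p1 (by contraposition), contradicting ¬¬p1; so ¬(p1 → p2), contradicting ¬¬(p1 → p2). Hence ¬¬p2.

Yes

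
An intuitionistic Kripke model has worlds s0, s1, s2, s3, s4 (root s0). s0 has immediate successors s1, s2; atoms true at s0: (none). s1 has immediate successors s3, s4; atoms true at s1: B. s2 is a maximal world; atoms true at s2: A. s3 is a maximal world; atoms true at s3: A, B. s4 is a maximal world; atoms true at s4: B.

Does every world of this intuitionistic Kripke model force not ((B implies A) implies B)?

No

Not every world: s0 does not force not ((B implies A) implies B).
s0 does not force not ((B implies A) implies B) since s1 is accessible from s0 and s1 forces (B implies A) implies B.
s1 forces (B implies A) implies B: every world accessible from s1 that forces B implies A (namely s3) also forces B.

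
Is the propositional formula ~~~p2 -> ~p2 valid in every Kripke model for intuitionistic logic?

Yes

This is triple-negation reduction, which is intuitionistically derivable.
Assume ~~~p2 and suppose p2. Then ~~p2 (double-negation introduction), contradicting ~~~p2. So ~p2.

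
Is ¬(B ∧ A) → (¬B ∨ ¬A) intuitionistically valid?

This is the constructively invalid direction of De Morgan's law for conjunction, which is not intuitionistically valid.
A Kripke countermodel: worlds 0, 1, 2; order generated by 0 ≤ 1, 0 ≤ 2; atoms true at each world — 0:{}; 1:{B}; 2:{A}.
0 ⊮ ¬(B ∧ A) → (¬B ∨ ¬A): already at 0 itself, 0 ⊩ ¬(B ∧ A) but 0 ⊮ ¬B ∨ ¬A.
0 ⊮ ¬B ∨ ¬A: neither disjunct is forced at 0.
0 ⊮ ¬B since 1 is accessible from 0 and 1 ⊩ B.
So the root 0 does not force the formula.

No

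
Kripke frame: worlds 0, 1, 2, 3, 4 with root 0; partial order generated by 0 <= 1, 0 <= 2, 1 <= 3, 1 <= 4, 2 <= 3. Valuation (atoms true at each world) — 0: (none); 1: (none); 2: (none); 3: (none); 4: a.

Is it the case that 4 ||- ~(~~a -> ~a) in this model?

4 ||- ~(~~a -> ~a): no world accessible from 4 forces ~~a -> ~a.

Yes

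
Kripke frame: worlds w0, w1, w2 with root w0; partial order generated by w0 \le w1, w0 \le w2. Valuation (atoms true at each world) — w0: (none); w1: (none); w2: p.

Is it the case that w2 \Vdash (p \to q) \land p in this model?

w2 \nVdash (p \to q) \land p since w2 fails p \to q.

No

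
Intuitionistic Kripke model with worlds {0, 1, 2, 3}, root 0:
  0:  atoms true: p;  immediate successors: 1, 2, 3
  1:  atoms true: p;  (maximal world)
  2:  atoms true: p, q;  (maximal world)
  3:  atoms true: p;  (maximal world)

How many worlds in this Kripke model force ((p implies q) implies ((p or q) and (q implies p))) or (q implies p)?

0: forces it.
1: forces it.
2: forces it.
3: forces it.
Worlds forcing the formula: {0, 1, 2, 3}.

4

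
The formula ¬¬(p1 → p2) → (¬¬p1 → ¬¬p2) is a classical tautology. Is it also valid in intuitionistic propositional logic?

This is the distribution of double negation over implication, which is intuitionistically derivable.
Assume ¬¬(p1 → p2) and ¬¬p1; suppose ¬p2. Then p1 → p2 would give ¬p1 (by contraposition), contradicting ¬¬p1; so ¬(p1 → p2), contradicting ¬¬(p1 → p2). Hence ¬¬p2.

Yes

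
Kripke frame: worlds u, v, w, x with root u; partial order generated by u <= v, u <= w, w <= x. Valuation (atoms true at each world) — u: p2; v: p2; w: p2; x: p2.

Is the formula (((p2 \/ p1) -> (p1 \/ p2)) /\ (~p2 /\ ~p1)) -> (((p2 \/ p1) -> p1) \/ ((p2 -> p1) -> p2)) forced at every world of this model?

u ||- (((p2 \/ p1) -> (p1 \/ p2)) /\ (~p2 /\ ~p1)) -> (((p2 \/ p1) -> p1) \/ ((p2 -> p1) -> p2)) vacuously: no world accessible from u forces the antecedent ((p2 \/ p1) -> (p1 \/ p2)) /\ (~p2 /\ ~p1).
Since the root u forces (((p2 \/ p1) -> (p1 \/ p2)) /\ (~p2 /\ ~p1)) -> (((p2 \/ p1) -> p1) \/ ((p2 -> p1) -> p2)) and forcing is persistent (monotone upward), every world forces it.

Yes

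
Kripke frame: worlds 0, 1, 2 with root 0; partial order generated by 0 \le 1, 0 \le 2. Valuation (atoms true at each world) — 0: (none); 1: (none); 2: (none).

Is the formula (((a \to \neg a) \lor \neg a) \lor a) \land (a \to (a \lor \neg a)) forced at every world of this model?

0 \Vdash (((a \to \neg a) \lor \neg a) \lor a) \land (a \to (a \lor \neg a)) since 0 forces both conjuncts.
Since the root 0 forces (((a \to \neg a) \lor \neg a) \lor a) \land (a \to (a \lor \neg a)) and forcing is persistent (monotone upward), every world forces it.

Yes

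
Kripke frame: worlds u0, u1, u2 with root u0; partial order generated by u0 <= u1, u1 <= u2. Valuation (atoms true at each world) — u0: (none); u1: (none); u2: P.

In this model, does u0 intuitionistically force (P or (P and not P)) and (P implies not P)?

No

u0 does not force (P or (P and not P)) and (P implies not P) since u0 fails P or (P and not P).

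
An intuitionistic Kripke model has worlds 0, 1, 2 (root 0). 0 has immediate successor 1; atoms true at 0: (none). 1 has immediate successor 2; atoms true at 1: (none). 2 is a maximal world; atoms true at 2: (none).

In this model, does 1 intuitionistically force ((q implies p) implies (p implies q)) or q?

1 forces ((q implies p) implies (p implies q)) or q via the disjunct (q implies p) implies (p implies q).

Yes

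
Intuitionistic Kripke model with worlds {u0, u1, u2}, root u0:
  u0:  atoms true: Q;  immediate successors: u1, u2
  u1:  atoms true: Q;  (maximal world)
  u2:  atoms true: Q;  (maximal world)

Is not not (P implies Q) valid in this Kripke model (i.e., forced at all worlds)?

u0 forces not not (P implies Q): no world accessible from u0 forces not (P implies Q).
Since the root u0 forces not not (P implies Q) and forcing is persistent (monotone upward), every world forces it.

Yes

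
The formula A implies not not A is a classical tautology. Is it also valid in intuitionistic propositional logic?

Yes

This is double-negation introduction, which is intuitionistically derivable.
If a world forces A then every accessible world forces A (persistence), so none forces not A; hence not not A.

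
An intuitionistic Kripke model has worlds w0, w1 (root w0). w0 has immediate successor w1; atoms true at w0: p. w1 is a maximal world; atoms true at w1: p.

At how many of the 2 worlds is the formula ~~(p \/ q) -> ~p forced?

0

w0: does not force it — w0 ||-/- ~~(p \/ q) -> ~p: already at w0 itself, w0 ||- ~~(p \/ q) but w0 ||-/- ~p.
w1: does not force it — w1 ||-/- ~~(p \/ q) -> ~p: already at w1 itself, w1 ||- ~~(p \/ q) but w1 ||-/- ~p.
Worlds forcing the formula: { }.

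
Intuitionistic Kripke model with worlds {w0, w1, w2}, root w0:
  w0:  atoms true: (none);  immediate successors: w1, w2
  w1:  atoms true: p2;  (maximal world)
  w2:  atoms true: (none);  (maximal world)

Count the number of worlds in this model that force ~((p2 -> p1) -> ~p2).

0

w0: does not force it — w0 ||-/- ~((p2 -> p1) -> ~p2) since w0 is accessible from w0 and w0 ||- (p2 -> p1) -> ~p2.
w1: does not force it — w1 ||-/- ~((p2 -> p1) -> ~p2) since w1 is accessible from w1 and w1 ||- (p2 -> p1) -> ~p2.
w2: does not force it.
Worlds forcing the formula: { }.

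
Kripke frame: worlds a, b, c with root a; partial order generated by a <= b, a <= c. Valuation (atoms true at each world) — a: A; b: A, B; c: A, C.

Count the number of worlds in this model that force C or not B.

a: does not force it — a does not force C or not B: neither disjunct is forced at a.
b: does not force it — b does not force C or not B: neither disjunct is forced at b.
c: forces it.
Worlds forcing the formula: {c}.

1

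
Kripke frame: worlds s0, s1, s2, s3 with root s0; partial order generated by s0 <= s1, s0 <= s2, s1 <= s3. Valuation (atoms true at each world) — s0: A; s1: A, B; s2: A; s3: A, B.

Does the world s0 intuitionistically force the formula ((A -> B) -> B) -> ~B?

s0 ||-/- ((A -> B) -> B) -> ~B: already at s0 itself, s0 ||- (A -> B) -> B but s0 ||-/- ~B.
s0 ||-/- ~B since s1 is accessible from s0 and s1 ||- B.

No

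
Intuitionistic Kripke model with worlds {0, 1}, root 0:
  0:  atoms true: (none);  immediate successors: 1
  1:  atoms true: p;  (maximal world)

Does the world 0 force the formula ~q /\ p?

No

0 ||-/- ~q /\ p since 0 fails p.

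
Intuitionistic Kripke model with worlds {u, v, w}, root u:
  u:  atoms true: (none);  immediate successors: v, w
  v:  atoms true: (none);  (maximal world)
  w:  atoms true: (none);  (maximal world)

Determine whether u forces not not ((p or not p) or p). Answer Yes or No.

Yes

u forces not not ((p or not p) or p): no world accessible from u forces not ((p or not p) or p).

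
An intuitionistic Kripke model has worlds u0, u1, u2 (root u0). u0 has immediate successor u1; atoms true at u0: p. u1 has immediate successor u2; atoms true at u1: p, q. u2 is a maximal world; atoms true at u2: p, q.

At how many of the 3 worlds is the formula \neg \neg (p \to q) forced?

u0: forces it.
u1: forces it.
u2: forces it.
Worlds forcing the formula: {u0, u1, u2}.

3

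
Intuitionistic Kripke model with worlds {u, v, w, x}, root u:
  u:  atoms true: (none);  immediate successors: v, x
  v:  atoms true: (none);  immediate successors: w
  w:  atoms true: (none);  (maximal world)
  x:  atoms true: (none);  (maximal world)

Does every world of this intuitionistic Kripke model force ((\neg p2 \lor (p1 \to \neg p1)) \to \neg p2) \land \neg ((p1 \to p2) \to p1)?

Yes

u \Vdash ((\neg p2 \lor (p1 \to \neg p1)) \to \neg p2) \land \neg ((p1 \to p2) \to p1) since u forces both conjuncts.
Since the root u forces ((\neg p2 \lor (p1 \to \neg p1)) \to \neg p2) \land \neg ((p1 \to p2) \to p1) and forcing is persistent (monotone upward), every world forces it.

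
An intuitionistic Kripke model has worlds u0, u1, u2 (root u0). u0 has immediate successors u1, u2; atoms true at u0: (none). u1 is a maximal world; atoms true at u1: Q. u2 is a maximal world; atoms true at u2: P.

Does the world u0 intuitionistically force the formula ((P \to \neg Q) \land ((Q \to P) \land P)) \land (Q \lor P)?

u0 \nVdash ((P \to \neg Q) \land ((Q \to P) \land P)) \land (Q \lor P) since u0 fails (P \to \neg Q) \land ((Q \to P) \land P).

No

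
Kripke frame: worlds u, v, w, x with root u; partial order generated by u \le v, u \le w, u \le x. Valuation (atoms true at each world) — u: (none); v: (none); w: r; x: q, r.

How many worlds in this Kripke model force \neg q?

2

u: does not force it — u \nVdash \neg q since x is accessible from u and x \Vdash q.
v: forces it.
w: forces it.
x: does not force it.
Worlds forcing the formula: {v, w}.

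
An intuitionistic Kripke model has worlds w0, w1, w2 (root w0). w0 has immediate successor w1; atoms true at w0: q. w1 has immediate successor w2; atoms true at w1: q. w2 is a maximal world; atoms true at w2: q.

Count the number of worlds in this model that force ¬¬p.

w0: does not force it — w0 ⊮ ¬¬p since w0 is accessible from w0 and w0 ⊩ ¬p.
w1: does not force it — w1 ⊮ ¬¬p since w1 is accessible from w1 and w1 ⊩ ¬p.
w2: does not force it — w2 ⊮ ¬¬p since w2 is accessible from w2 and w2 ⊩ ¬p.
Worlds forcing the formula: { }.

0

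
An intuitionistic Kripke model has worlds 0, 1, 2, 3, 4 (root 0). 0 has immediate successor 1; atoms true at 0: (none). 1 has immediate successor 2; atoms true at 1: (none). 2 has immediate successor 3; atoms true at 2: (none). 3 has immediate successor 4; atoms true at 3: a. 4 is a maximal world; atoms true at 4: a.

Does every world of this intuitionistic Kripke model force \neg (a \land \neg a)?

0 \Vdash \neg (a \land \neg a): no world accessible from 0 forces a \land \neg a.
Since the root 0 forces \neg (a \land \neg a) and forcing is persistent (monotone upward), every world forces it.

Yes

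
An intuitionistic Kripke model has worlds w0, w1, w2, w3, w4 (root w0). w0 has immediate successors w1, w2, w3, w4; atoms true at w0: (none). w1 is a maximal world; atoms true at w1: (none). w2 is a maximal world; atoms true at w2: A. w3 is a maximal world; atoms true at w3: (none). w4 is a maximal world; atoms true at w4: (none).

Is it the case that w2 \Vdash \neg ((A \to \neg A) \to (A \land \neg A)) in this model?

w2 \nVdash \neg ((A \to \neg A) \to (A \land \neg A)) since w2 is accessible from w2 and w2 \Vdash (A \to \neg A) \to (A \land \neg A).
w2 \Vdash (A \to \neg A) \to (A \land \neg A) vacuously: no world accessible from w2 forces the antecedent A \to \neg A.

No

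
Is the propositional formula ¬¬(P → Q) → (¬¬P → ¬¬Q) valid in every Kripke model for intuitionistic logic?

This is the distribution of double negation over implication, which is intuitionistically derivable.
Assume ¬¬(P → Q) and ¬¬P; suppose ¬Q. Then P → Q would give ¬P (by contraposition), contradicting ¬¬P; so ¬(P → Q), contradicting ¬¬(P → Q). Hence ¬¬Q.

Yes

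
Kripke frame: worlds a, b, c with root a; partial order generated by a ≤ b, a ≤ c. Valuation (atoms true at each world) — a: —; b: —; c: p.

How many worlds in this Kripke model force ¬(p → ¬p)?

a: does not force it — a ⊮ ¬(p → ¬p) since b is accessible from a and b ⊩ p → ¬p.
b: does not force it — b ⊮ ¬(p → ¬p) since b is accessible from b and b ⊩ p → ¬p.
c: forces it.
Worlds forcing the formula: {c}.

1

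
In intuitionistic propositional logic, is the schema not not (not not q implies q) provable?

Yes

This is the double negation of double-negation elimination, which is intuitionistically derivable.
By Glivenko's theorem the double negation of any classical propositional tautology is intuitionistically provable; not not q implies q is classically a tautology.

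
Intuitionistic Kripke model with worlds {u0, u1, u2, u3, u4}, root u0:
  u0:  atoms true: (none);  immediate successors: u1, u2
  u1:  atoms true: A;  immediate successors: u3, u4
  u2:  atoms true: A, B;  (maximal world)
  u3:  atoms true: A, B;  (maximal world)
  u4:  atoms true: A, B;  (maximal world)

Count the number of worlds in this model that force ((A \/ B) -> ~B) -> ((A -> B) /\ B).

u0: forces it.
u1: forces it.
u2: forces it.
u3: forces it.
u4: forces it.
Worlds forcing the formula: {u0, u1, u2, u3, u4}.

5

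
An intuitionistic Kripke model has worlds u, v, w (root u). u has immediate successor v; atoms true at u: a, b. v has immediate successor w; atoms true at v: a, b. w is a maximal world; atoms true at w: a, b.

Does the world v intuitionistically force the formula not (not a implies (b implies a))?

No

v does not force not (not a implies (b implies a)) since v is accessible from v and v forces not a implies (b implies a).
v forces not a implies (b implies a) vacuously: no world accessible from v forces the antecedent not a.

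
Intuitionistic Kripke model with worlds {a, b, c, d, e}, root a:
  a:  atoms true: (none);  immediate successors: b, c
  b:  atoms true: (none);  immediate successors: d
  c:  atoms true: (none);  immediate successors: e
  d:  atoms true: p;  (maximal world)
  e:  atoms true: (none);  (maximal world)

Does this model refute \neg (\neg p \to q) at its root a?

a \nVdash \neg (\neg p \to q) since b is accessible from a and b \Vdash \neg p \to q.
b \Vdash \neg p \to q vacuously: no world accessible from b forces the antecedent \neg p.
So the root a does not force \neg (\neg p \to q); the model is a countermodel.

Yes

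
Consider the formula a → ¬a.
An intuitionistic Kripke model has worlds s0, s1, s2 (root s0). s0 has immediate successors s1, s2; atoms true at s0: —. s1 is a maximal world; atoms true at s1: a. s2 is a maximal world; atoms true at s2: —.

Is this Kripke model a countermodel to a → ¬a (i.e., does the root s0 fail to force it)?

s0 ⊮ a → ¬a: at the accessible world s1, s1 ⊩ a but s1 ⊮ ¬a.
s1 ⊮ ¬a since s1 is accessible from s1 and s1 ⊩ a.
So the root s0 does not force a → ¬a; the model is a countermodel.

Yes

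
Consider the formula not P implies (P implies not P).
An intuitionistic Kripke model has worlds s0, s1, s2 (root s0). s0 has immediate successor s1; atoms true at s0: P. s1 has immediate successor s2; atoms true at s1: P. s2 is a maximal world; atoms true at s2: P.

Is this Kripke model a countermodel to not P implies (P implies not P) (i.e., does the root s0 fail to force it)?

No

s0 forces not P implies (P implies not P) vacuously: no world accessible from s0 forces the antecedent not P.
So the root s0 forces not P implies (P implies not P); the model is not a countermodel.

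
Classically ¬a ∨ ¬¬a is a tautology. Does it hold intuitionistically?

No

This is the weak law of excluded middle, which is not intuitionistically valid.
A Kripke countermodel: worlds s0, s1, s2; order generated by s0 ≤ s1, s0 ≤ s2; atoms true at each world — s0:{}; s1:{a}; s2:{}.
s0 ⊮ ¬a ∨ ¬¬a: neither disjunct is forced at s0.
s0 ⊮ ¬a since s1 is accessible from s0 and s1 ⊩ a.
So the root s0 does not force the formula.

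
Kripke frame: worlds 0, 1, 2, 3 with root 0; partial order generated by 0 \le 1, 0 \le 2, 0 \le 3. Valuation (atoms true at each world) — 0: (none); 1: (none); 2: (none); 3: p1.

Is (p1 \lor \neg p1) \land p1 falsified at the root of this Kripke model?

Yes

0 \nVdash (p1 \lor \neg p1) \land p1 since 0 fails p1 \lor \neg p1.
So the root 0 does not force (p1 \lor \neg p1) \land p1; the model is a countermodel.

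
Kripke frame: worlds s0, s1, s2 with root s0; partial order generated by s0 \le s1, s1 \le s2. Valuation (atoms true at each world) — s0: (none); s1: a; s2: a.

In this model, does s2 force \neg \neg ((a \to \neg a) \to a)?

Yes

s2 \Vdash \neg \neg ((a \to \neg a) \to a): no world accessible from s2 forces \neg ((a \to \neg a) \to a).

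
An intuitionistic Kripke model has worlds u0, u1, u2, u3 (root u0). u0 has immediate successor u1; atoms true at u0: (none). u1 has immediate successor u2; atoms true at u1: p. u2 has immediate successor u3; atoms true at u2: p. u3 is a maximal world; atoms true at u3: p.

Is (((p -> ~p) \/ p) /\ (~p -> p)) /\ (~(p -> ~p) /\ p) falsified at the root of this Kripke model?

u0 ||-/- (((p -> ~p) \/ p) /\ (~p -> p)) /\ (~(p -> ~p) /\ p) since u0 fails ((p -> ~p) \/ p) /\ (~p -> p).
So the root u0 does not force (((p -> ~p) \/ p) /\ (~p -> p)) /\ (~(p -> ~p) /\ p); the model is a countermodel.

Yes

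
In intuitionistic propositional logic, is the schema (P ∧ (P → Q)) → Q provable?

Yes

This is modus ponens in implicational form, which is intuitionistically derivable.
If a world forces P and P → Q, then applying the implication at that world (which is accessible from itself) gives Q.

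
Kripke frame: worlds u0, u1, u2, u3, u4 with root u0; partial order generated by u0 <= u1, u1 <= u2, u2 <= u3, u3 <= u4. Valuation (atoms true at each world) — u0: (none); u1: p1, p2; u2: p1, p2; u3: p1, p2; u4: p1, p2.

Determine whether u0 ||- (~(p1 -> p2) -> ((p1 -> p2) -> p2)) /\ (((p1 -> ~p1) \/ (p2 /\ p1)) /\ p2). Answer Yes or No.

u0 ||-/- (~(p1 -> p2) -> ((p1 -> p2) -> p2)) /\ (((p1 -> ~p1) \/ (p2 /\ p1)) /\ p2) since u0 fails ((p1 -> ~p1) \/ (p2 /\ p1)) /\ p2.

No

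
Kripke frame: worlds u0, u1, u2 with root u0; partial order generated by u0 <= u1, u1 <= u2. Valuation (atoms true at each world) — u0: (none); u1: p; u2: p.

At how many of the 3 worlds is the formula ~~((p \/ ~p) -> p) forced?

3

u0: forces it.
u1: forces it.
u2: forces it.
Worlds forcing the formula: {u0, u1, u2}.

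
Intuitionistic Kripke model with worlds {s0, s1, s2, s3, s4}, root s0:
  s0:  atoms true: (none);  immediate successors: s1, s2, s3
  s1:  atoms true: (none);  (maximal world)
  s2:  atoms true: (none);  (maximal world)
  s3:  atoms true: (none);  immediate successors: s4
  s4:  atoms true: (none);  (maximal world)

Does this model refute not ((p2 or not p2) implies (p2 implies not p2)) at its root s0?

s0 does not force not ((p2 or not p2) implies (p2 implies not p2)) since s0 is accessible from s0 and s0 forces (p2 or not p2) implies (p2 implies not p2).
s0 forces (p2 or not p2) implies (p2 implies not p2): every world accessible from s0 that forces p2 or not p2 (namely s0, s1, s2, s3, s4) also forces p2 implies not p2.
So the root s0 does not force not ((p2 or not p2) implies (p2 implies not p2)); the model is a countermodel.

Yes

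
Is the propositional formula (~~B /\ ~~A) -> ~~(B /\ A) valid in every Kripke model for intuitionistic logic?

Yes

This is the distribution of double negation over conjunction, which is intuitionistically derivable.
Assume ~~B, ~~A, and ~(B /\ A). From B we'd get ~A (since B /\ A is refuted), contradicting ~~A; so ~B, contradicting ~~B.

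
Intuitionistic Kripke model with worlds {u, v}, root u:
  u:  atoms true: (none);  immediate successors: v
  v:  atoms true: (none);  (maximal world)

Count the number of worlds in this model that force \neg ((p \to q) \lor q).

0

u: does not force it — u \nVdash \neg ((p \to q) \lor q) since u is accessible from u and u \Vdash (p \to q) \lor q.
v: does not force it — v \nVdash \neg ((p \to q) \lor q) since v is accessible from v and v \Vdash (p \to q) \lor q.
Worlds forcing the formula: { }.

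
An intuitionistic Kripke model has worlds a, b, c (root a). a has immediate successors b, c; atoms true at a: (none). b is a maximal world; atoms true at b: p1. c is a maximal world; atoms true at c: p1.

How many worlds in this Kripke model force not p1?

0

a: does not force it — a does not force not p1 since b is accessible from a and b forces p1.
b: does not force it.
c: does not force it.
Worlds forcing the formula: { }.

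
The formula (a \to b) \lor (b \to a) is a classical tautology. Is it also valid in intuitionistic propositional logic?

No

This is the Gödel–Dummett linearity axiom, which is not intuitionistically valid.
A Kripke countermodel: worlds w0, w1, w2; order generated by w0 \le w1, w0 \le w2; atoms true at each world — w0:{}; w1:{a}; w2:{b}.
w0 \nVdash (a \to b) \lor (b \to a): neither disjunct is forced at w0.
w0 \nVdash a \to b: at the accessible world w1, w1 \Vdash a but w1 \nVdash b.
w1 lacks atom b, so w1 \nVdash b.
So the root w0 does not force the formula.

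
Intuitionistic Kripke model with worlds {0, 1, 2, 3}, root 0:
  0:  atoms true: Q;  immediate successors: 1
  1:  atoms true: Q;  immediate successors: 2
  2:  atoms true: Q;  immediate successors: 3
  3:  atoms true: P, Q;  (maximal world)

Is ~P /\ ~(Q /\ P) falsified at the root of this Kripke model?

Yes

0 ||-/- ~P /\ ~(Q /\ P) since 0 fails ~P.
So the root 0 does not force ~P /\ ~(Q /\ P); the model is a countermodel.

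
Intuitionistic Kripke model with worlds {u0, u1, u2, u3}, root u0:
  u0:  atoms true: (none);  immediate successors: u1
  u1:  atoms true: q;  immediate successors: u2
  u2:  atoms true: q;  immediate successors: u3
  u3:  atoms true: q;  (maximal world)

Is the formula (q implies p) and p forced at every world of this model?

No

Not every world: u0 does not force (q implies p) and p.
u0 does not force (q implies p) and p since u0 fails q implies p.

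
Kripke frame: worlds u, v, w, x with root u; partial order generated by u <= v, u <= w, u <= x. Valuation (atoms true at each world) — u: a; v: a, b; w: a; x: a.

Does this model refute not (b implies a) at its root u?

u does not force not (b implies a) since u is accessible from u and u forces b implies a.
u forces b implies a: every world accessible from u that forces b (namely v) also forces a.
So the root u does not force not (b implies a); the model is a countermodel.

Yes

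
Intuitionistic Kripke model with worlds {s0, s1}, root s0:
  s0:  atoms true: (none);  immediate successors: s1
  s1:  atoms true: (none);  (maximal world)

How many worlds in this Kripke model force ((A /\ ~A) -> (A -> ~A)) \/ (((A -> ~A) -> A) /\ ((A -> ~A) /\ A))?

2

s0: forces it.
s1: forces it.
Worlds forcing the formula: {s0, s1}.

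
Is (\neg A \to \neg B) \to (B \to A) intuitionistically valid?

No

This is the converse of contraposition, which is not intuitionistically valid.
A Kripke countermodel: worlds w0, w1; order generated by w0 \le w1; atoms true at each world — w0:{B}; w1:{A,B}.
w0 \nVdash (\neg A \to \neg B) \to (B \to A): already at w0 itself, w0 \Vdash \neg A \to \neg B but w0 \nVdash B \to A.
w0 \nVdash B \to A: already at w0 itself, w0 \Vdash B but w0 \nVdash A.
w0 lacks atom A, so w0 \nVdash A.
So the root w0 does not force the formula.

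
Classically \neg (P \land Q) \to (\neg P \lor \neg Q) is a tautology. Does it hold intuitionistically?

This is the constructively invalid direction of De Morgan's law for conjunction, which is not intuitionistically valid.
A Kripke countermodel: worlds s0, s1, s2; order generated by s0 \le s1, s0 \le s2; atoms true at each world — s0:{}; s1:{P}; s2:{Q}.
s0 \nVdash \neg (P \land Q) \to (\neg P \lor \neg Q): already at s0 itself, s0 \Vdash \neg (P \land Q) but s0 \nVdash \neg P \lor \neg Q.
s0 \nVdash \neg P \lor \neg Q: neither disjunct is forced at s0.
s0 \nVdash \neg P since s1 is accessible from s0 and s1 \Vdash P.
So the root s0 does not force the formula.

No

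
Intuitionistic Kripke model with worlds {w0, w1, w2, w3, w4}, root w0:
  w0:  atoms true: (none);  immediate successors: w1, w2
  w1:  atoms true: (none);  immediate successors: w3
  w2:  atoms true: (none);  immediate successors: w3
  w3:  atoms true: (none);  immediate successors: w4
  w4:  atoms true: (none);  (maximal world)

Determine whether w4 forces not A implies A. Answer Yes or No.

w4 does not force not A implies A: already at w4 itself, w4 forces not A but w4 does not force A.
w4 lacks atom A, so w4 does not force A.

No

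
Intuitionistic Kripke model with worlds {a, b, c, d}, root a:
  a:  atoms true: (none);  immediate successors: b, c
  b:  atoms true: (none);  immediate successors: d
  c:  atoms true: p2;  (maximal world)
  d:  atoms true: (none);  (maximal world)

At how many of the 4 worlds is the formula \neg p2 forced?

a: does not force it — a \nVdash \neg p2 since c is accessible from a and c \Vdash p2.
b: forces it.
c: does not force it.
d: forces it.
Worlds forcing the formula: {b, d}.

2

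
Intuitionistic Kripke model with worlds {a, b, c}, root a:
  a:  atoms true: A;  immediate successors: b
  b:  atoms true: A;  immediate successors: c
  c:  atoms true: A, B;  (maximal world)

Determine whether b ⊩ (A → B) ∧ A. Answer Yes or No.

b ⊮ (A → B) ∧ A since b fails A → B.

No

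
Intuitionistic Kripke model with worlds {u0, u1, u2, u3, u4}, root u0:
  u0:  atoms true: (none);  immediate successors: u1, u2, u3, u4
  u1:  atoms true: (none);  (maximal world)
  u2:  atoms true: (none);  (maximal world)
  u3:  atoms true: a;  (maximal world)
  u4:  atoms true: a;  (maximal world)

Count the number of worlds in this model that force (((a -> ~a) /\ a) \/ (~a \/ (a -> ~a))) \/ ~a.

u0: does not force it — u0 ||-/- (((a -> ~a) /\ a) \/ (~a \/ (a -> ~a))) \/ ~a: neither disjunct is forced at u0.
u1: forces it.
u2: forces it.
u3: does not force it.
u4: does not force it.
Worlds forcing the formula: {u1, u2}.

2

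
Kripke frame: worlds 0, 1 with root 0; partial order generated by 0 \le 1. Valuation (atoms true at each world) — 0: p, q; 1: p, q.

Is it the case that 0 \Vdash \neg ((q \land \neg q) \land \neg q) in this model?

Yes

0 \Vdash \neg ((q \land \neg q) \land \neg q): no world accessible from 0 forces (q \land \neg q) \land \neg q.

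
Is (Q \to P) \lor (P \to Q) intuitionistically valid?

This is the Gödel–Dummett linearity axiom, which is not intuitionistically valid.
A Kripke countermodel: worlds u, v, w; order generated by u \le v, u \le w; atoms true at each world — u:{}; v:{Q}; w:{P}.
u \nVdash (Q \to P) \lor (P \to Q): neither disjunct is forced at u.
u \nVdash Q \to P: at the accessible world v, v \Vdash Q but v \nVdash P.
v lacks atom P, so v \nVdash P.
So the root u does not force the formula.

No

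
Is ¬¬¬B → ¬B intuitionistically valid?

Yes

This is triple-negation reduction, which is intuitionistically derivable.
Assume ¬¬¬B and suppose B. Then ¬¬B (double-negation introduction), contradicting ¬¬¬B. So ¬B.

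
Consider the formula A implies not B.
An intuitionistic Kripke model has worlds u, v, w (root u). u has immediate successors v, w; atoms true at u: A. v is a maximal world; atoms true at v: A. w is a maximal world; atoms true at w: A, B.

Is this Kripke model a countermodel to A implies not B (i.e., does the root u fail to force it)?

Yes

u does not force A implies not B: already at u itself, u forces A but u does not force not B.
u does not force not B since w is accessible from u and w forces B.
So the root u does not force A implies not B; the model is a countermodel.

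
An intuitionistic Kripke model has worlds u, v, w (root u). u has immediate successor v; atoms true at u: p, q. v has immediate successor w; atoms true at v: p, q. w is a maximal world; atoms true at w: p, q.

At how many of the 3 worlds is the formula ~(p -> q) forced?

0

u: does not force it — u ||-/- ~(p -> q) since u is accessible from u and u ||- p -> q.
v: does not force it — v ||-/- ~(p -> q) since v is accessible from v and v ||- p -> q.
w: does not force it — w ||-/- ~(p -> q) since w is accessible from w and w ||- p -> q.
Worlds forcing the formula: { }.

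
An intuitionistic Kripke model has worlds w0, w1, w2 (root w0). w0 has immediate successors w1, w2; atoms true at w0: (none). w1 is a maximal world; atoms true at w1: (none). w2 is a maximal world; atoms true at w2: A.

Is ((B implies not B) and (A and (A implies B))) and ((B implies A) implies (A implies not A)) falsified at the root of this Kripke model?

w0 does not force ((B implies not B) and (A and (A implies B))) and ((B implies A) implies (A implies not A)) since w0 fails (B implies not B) and (A and (A implies B)).
So the root w0 does not force ((B implies not B) and (A and (A implies B))) and ((B implies A) implies (A implies not A)); the model is a countermodel.

Yes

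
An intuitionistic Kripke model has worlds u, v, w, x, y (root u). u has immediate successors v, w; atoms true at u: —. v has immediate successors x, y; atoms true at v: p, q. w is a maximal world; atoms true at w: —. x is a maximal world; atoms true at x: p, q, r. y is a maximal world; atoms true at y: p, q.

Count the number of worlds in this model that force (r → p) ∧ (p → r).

2

u: does not force it — u ⊮ (r → p) ∧ (p → r) since u fails p → r.
v: does not force it — v ⊮ (r → p) ∧ (p → r) since v fails p → r.
w: forces it.
x: forces it.
y: does not force it.
Worlds forcing the formula: {w, x}.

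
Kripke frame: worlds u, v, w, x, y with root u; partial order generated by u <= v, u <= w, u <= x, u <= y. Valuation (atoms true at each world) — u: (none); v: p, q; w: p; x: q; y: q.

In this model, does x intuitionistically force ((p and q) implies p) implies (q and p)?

x does not force ((p and q) implies p) implies (q and p): already at x itself, x forces (p and q) implies p but x does not force q and p.
x does not force q and p since x fails p.

No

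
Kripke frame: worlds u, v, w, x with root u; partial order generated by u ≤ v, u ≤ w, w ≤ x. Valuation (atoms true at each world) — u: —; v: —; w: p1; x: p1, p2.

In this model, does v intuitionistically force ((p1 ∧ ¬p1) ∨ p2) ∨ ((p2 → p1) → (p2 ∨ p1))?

v ⊮ ((p1 ∧ ¬p1) ∨ p2) ∨ ((p2 → p1) → (p2 ∨ p1)): neither disjunct is forced at v.
v ⊮ (p1 ∧ ¬p1) ∨ p2: neither disjunct is forced at v.
v ⊮ p1 ∧ ¬p1 since v fails p1.

No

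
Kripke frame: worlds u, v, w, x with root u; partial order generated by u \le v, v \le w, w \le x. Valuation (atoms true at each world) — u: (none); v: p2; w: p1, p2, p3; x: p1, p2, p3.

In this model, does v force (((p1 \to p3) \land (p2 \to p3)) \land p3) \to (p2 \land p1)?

Yes

v \Vdash (((p1 \to p3) \land (p2 \to p3)) \land p3) \to (p2 \land p1): every world accessible from v that forces ((p1 \to p3) \land (p2 \to p3)) \land p3 (namely w, x) also forces p2 \land p1.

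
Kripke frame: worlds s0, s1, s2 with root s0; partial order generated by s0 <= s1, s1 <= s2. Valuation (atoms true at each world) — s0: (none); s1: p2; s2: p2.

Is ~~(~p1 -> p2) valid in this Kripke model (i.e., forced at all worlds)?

s0 ||- ~~(~p1 -> p2): no world accessible from s0 forces ~(~p1 -> p2).
Since the root s0 forces ~~(~p1 -> p2) and forcing is persistent (monotone upward), every world forces it.

Yes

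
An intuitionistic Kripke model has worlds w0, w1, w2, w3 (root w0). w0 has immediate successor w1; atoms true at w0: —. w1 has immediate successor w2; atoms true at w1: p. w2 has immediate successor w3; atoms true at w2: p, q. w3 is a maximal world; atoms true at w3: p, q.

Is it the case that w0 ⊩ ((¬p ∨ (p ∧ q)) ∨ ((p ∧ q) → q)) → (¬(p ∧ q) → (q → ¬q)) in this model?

Yes

w0 ⊩ ((¬p ∨ (p ∧ q)) ∨ ((p ∧ q) → q)) → (¬(p ∧ q) → (q → ¬q)): every world accessible from w0 that forces (¬p ∨ (p ∧ q)) ∨ ((p ∧ q) → q) (namely w0, w1, w2, w3) also forces ¬(p ∧ q) → (q → ¬q).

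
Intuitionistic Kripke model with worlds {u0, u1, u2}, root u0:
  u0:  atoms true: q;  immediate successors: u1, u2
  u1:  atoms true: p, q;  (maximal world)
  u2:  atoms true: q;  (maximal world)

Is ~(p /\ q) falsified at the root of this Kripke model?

u0 ||-/- ~(p /\ q) since u1 is accessible from u0 and u1 ||- p /\ q.
u1 ||- p /\ q since u1 forces both conjuncts.
So the root u0 does not force ~(p /\ q); the model is a countermodel.

Yes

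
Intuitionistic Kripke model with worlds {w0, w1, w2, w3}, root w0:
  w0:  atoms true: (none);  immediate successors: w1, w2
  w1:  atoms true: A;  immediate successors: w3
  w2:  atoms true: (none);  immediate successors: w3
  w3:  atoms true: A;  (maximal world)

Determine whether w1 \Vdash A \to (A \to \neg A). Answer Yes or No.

w1 \nVdash A \to (A \to \neg A): already at w1 itself, w1 \Vdash A but w1 \nVdash A \to \neg A.
w1 \nVdash A \to \neg A: already at w1 itself, w1 \Vdash A but w1 \nVdash \neg A.
w1 \nVdash \neg A since w1 is accessible from w1 and w1 \Vdash A.

No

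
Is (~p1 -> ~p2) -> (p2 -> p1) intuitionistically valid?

This is the converse of contraposition, which is not intuitionistically valid.
A Kripke countermodel: worlds u, v; order generated by u <= v; atoms true at each world — u:{p2}; v:{p1,p2}.
u ||-/- (~p1 -> ~p2) -> (p2 -> p1): already at u itself, u ||- ~p1 -> ~p2 but u ||-/- p2 -> p1.
u ||-/- p2 -> p1: already at u itself, u ||- p2 but u ||-/- p1.
u lacks atom p1, so u ||-/- p1.
So the root u does not force the formula.

No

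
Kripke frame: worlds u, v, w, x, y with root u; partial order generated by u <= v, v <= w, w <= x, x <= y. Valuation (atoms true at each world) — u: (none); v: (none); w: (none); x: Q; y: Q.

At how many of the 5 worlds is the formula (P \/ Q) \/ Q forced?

2

u: does not force it — u ||-/- (P \/ Q) \/ Q: neither disjunct is forced at u.
v: does not force it.
w: does not force it.
x: forces it.
y: forces it.
Worlds forcing the formula: {x, y}.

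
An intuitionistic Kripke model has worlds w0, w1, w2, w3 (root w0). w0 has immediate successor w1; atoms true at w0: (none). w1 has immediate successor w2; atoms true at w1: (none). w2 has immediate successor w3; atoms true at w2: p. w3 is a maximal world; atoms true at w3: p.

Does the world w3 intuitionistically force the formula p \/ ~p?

w3 ||- p \/ ~p via the disjunct p.

Yes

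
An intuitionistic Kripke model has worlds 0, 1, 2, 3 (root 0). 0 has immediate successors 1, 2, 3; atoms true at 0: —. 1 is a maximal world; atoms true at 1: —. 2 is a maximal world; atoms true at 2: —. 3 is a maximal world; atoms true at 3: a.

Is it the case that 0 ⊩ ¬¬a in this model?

No

0 ⊮ ¬¬a since 1 is accessible from 0 and 1 ⊩ ¬a.
1 ⊩ ¬a: no world accessible from 1 forces a.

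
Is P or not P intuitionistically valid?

No

This is the law of excluded middle, which is not intuitionistically valid.
A Kripke countermodel: worlds s0, s1; order generated by s0 <= s1; atoms true at each world — s0:{}; s1:{P}.
s0 does not force P or not P: neither disjunct is forced at s0.
s0 lacks atom P, so s0 does not force P.
So the root s0 does not force the formula.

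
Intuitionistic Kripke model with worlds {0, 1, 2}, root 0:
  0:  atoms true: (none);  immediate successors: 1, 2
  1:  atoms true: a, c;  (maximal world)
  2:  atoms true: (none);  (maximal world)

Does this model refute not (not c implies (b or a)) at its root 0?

Yes

0 does not force not (not c implies (b or a)) since 1 is accessible from 0 and 1 forces not c implies (b or a).
1 forces not c implies (b or a) vacuously: no world accessible from 1 forces the antecedent not c.
So the root 0 does not force not (not c implies (b or a)); the model is a countermodel.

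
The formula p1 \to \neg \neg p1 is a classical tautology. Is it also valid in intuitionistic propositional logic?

This is double-negation introduction, which is intuitionistically derivable.
If a world forces p1 then every accessible world forces p1 (persistence), so none forces \neg p1; hence \neg \neg p1.

Yes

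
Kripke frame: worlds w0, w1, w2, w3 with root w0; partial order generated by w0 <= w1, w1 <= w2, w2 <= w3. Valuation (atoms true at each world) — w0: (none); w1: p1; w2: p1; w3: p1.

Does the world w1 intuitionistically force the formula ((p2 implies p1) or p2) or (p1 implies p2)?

w1 forces ((p2 implies p1) or p2) or (p1 implies p2) via the disjunct (p2 implies p1) or p2.

Yes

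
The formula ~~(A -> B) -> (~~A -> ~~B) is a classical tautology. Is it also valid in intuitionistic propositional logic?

Yes

This is the distribution of double negation over implication, which is intuitionistically derivable.
Assume ~~(A -> B) and ~~A; suppose ~B. Then A -> B would give ~A (by contraposition), contradicting ~~A; so ~(A -> B), contradicting ~~(A -> B). Hence ~~B.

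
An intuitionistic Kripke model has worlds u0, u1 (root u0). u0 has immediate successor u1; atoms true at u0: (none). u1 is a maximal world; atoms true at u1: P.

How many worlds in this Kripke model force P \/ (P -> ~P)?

1

u0: does not force it — u0 ||-/- P \/ (P -> ~P): neither disjunct is forced at u0.
u1: forces it.
Worlds forcing the formula: {u1}.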